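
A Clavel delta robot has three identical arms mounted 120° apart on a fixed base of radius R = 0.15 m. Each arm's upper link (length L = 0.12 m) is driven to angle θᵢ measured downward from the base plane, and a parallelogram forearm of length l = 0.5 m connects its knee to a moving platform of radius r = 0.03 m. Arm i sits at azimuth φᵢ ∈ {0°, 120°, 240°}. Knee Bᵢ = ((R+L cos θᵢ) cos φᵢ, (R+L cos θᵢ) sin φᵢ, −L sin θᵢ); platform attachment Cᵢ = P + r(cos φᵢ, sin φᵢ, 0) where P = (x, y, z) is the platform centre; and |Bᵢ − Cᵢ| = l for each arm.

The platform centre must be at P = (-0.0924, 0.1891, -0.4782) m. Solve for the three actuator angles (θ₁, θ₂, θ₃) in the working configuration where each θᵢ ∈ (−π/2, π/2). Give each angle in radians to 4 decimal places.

φ1=0.0° → target in arm frame (-0.0924, 0.1891)
  A cos θ + B sin θ = C:  0.2124·cos θ + -0.4782·sin θ = -0.3081
  γ=atan2(-0.4782,0.2124)=-1.1528;  ψ=arccos(-0.5889)=2.2004;  θ1=γ+ψ≈1.0476
φ2=120.0° → target in arm frame (0.2100, -0.0145)
  A cos θ + B sin θ = C:  -0.0900·cos θ + -0.4782·sin θ = -0.0058
  √(A²+B²)=0.4866;  θ2 = -1.7568+1.5826 ≈ -0.1741
arm 3 (φ=240.0°): x'=-0.1176, y'=-0.1746
  A=0.2376, B=-0.4782, C=(l²−L²−A²−y'²−z²)/(2L)=-0.3333
  θ3 = atan2(B,A) + arccos(C/0.5340) = 1.1351

θ₁ = 1.0476, θ₂ = -0.1741, θ₃ = 1.1351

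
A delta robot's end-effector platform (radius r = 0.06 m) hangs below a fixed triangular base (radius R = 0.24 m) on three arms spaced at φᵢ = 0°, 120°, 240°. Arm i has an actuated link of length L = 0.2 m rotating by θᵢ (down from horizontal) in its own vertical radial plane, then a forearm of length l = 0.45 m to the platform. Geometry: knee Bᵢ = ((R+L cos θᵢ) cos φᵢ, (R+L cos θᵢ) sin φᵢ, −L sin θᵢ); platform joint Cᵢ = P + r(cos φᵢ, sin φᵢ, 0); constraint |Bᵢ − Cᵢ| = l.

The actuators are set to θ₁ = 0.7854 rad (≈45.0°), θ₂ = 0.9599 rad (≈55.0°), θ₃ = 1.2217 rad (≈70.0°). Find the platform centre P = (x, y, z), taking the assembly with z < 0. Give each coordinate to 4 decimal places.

φ1=0.0°: virtual centre (0.3214, 0.0000, -0.1414), radius l
φ2=120.0°: virtual centre (-0.1474, 0.2552, -0.1638), radius l
O3 = (0.2484·cos240.0°, 0.2484·sin240.0°, -0.1879) = (-0.1242, -0.2151, -0.1879)
|O₂|²−|O₁|² = -0.0096;  |O₃|²−|O₁|² = -0.0263
[-0.9376 0.5105 -0.0448]·P = -0.0096;  [-0.8913 -0.4303 -0.0930]·P = -0.0263
det = 0.8584;  x = 0.0204+-0.0778z,  y = 0.0187+-0.0551z
sphere 1 gives Az²+Bz+C=0 with A=1.0091, B=0.3276, C=-0.0916;  B²−4AC=0.4769;  roots -0.5045, 0.1799;  negative root z = -0.5045
x = 0.0597, y = 0.0465

(0.0597, 0.0465, -0.5045)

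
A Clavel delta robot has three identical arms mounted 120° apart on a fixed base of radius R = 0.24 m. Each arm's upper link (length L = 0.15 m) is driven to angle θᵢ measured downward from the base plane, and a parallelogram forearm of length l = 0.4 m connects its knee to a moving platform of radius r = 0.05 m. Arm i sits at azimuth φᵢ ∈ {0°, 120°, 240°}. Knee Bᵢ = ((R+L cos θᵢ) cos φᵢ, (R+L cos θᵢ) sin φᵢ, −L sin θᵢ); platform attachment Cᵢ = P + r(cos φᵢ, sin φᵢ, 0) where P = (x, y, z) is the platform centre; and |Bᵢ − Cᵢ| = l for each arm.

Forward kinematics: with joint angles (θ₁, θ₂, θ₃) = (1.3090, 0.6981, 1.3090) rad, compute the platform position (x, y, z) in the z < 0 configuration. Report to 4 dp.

centre 1 = (0.2288·cos0.0°, 0.2288·sin0.0°, -0.1449) = (0.2288, 0.0000, -0.1449)
arm 2 at φ=120.0°: ρ2 = 0.3049;  centre 2 = (-0.1525, 0.2641, -0.0964)
arm 3 at φ=240.0°: ρ3 = 0.2288;  centre 3 = (-0.1144, -0.1982, -0.1449)
eliminate P² terms by subtracting sphere 1 from 2 and 3
linear system: -0.7626x+0.5281y = 0.0289−0.0969z; -0.6865x+-0.3963y = 0.0000−0.0000z
det = 0.6648;  x = -0.0172+0.0578z,  y = 0.0299+-0.1001z
sphere 1 gives Az²+Bz+C=0 with A=1.0134, B=0.2554, C=-0.0776;  B²−4AC=0.3796;  roots -0.4300, 0.1780;  negative root z = -0.4300
x = -0.0421, y = 0.0729

(-0.0421, 0.0729, -0.4300)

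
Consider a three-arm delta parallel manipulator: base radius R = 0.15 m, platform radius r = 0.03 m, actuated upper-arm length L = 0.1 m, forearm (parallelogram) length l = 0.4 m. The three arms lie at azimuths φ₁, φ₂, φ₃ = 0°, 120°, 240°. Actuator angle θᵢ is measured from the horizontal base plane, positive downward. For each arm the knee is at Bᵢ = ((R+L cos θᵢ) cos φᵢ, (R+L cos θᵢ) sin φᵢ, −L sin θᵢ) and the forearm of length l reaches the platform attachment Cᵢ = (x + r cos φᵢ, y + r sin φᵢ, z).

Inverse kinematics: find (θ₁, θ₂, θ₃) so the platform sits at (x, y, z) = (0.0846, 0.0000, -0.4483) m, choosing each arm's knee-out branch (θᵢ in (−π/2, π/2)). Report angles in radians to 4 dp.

θ₁ = 0.6984, θ₂ = 1.3967, θ₃ = 1.3967

φ1=0.0° → target in arm frame (0.0846, 0.0000)
  A=0.0354, B=-0.4483, C=(l²−L²−A²−y'²−z²)/(2L)=-0.2611
  γ=atan2(-0.4483,0.0354)=-1.4920;  ψ=arccos(-0.5807)=2.1904;  θ1=γ+ψ≈0.6984
rotate P by −φ2: (-0.0423, -0.0733, -0.4483)
  e−x'=0.1623;  (l²−L²−(e−x')²−y'²−z²)/2L = -0.4134
  √(A²+B²)=0.4768;  θ2 = -1.2234+2.6201 ≈ 1.3967
φ3=240.0° → target in arm frame (-0.0423, 0.0733)
  A=0.1623, B=-0.4483, C=(l²−L²−A²−y'²−z²)/(2L)=-0.4134
  √(A²+B²)=0.4768;  θ3 = -1.2234+2.6201 ≈ 1.3967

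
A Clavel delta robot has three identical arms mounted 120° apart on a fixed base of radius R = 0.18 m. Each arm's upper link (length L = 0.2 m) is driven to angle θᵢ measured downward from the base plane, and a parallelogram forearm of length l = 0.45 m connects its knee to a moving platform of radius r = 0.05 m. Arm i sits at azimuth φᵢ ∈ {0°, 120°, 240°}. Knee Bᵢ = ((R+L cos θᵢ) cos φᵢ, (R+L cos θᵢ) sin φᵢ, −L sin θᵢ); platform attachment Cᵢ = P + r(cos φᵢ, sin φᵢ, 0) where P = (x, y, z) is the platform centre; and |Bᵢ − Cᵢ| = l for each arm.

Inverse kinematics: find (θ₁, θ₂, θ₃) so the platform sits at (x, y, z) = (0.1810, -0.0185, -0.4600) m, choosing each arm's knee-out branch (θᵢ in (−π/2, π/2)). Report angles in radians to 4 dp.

φ1=0.0° → target in arm frame (0.1810, -0.0185)
  e−x'=-0.0510;  (l²−L²−(e−x')²−y'²−z²)/2L = -0.1301
  γ=atan2(-0.4600,-0.0510)=-1.6812;  ψ=arccos(-0.2811)=1.8558;  θ1=γ+ψ≈0.1745
arm 2 (φ=120.0°): x'=-0.1065, y'=-0.1475
  A cos θ + B sin θ = C:  0.2365·cos θ + -0.4600·sin θ = -0.3170
  θ2 = atan2(B,A) + arccos(C/0.5172) = 1.1346
rotate P by −φ3: (-0.0745, 0.1660, -0.4600)
  e−x'=0.2045;  (l²−L²−(e−x')²−y'²−z²)/2L = -0.2962
  γ=atan2(-0.4600,0.2045)=-1.1525;  ψ=arccos(-0.5883)=2.1998;  θ3=γ+ψ≈1.0473

θ₁ = 0.1745, θ₂ = 1.1346, θ₃ = 1.0473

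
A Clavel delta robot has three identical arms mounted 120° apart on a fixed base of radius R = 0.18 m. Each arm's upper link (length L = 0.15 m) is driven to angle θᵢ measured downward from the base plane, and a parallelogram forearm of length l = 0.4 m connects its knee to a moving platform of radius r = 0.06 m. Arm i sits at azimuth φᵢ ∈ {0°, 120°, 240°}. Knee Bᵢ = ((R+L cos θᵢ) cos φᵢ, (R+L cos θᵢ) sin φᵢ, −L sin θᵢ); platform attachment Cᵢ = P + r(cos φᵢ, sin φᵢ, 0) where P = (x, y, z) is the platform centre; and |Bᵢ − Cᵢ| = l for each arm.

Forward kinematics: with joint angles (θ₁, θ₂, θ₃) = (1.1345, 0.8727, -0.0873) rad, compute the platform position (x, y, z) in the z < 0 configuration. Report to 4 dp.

S1 = (0.1834·cos0.0°, 0.1834·sin0.0°, -0.1359) = (0.1834, 0.0000, -0.1359)
S2 = (0.2164·cos120.0°, 0.2164·sin120.0°, -0.1149) = (-0.1082, 0.1874, -0.1149)
S3 = (0.2694·cos240.0°, 0.2694·sin240.0°, 0.0131) = (-0.1347, -0.2333, 0.0131)
|S₂|²−|S₁|² = 0.0079;  |S₃|²−|S₁|² = 0.0206
[-0.5832 0.3748 0.0421]·P = 0.0079;  [-0.6362 -0.4667 0.2981]·P = 0.0206
det = 0.5106;  x = -0.0224+0.2572z,  y = -0.0137+0.2880z
quadratic in z: (1.1491)z²+(0.1581)z+(-0.0990)=0, √Δ=0.6928 → z ∈ {-0.3702, 0.2326}; z = -0.3702 (taking z<0)
x = -0.1176, y = -0.1203

(-0.1176, -0.1203, -0.3702)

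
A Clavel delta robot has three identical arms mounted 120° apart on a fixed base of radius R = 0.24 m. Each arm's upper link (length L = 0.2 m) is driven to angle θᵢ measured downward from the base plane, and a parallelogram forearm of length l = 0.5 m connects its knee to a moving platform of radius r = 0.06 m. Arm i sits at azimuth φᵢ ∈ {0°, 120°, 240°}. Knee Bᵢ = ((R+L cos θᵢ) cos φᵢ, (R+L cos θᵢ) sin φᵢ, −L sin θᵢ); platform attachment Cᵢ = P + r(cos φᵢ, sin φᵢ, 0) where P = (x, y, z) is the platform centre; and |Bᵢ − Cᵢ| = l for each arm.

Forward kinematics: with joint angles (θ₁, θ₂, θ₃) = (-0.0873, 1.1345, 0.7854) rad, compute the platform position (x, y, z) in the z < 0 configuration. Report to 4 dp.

(0.1812, -0.0647, -0.4371)

φ1=0.0°: virtual centre (0.3792, 0.0000, 0.0174), radius l
O2 = (0.2645·cos120.0°, 0.2645·sin120.0°, -0.1813) = (-0.1323, 0.2291, -0.1813)
arm 3 at φ=240.0°: ρ3 = 0.3214;  O3 = (-0.1607, -0.2784, -0.1414)
eliminate P² terms by subtracting sphere 1 from 2 and 3
[-1.0230 0.4582 -0.3974]·P = -0.0413;  [-1.0799 -0.5567 -0.3177]·P = -0.0208
Cramer: x(z) = 0.0306-0.3447z;  y(z) = -0.0219+0.0978z
quadratic in z: (1.1284)z²+(0.2012)z+(-0.1276)=0, √Δ=0.7852 → z ∈ {-0.4371, 0.2588}; z = -0.4371 (taking z<0)
x = 0.1812, y = -0.0647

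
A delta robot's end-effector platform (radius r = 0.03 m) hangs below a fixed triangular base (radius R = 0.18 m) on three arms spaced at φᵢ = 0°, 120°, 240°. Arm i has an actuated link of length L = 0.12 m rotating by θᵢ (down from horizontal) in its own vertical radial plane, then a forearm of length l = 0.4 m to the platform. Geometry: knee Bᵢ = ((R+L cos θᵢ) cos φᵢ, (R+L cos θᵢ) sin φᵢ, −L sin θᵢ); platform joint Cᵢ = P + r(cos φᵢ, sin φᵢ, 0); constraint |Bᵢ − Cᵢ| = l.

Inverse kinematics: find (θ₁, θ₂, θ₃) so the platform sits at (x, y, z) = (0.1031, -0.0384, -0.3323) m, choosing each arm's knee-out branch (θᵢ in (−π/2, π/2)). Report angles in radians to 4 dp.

θ₁ = -0.2616, θ₂ = 0.8727, θ₃ = 0.5238

arm 1 (φ=0.0°): x'=0.1031, y'=-0.0384
  e−x'=0.0469;  (l²−L²−(e−x')²−y'²−z²)/2L = 0.1313
  θ1 = atan2(B,A) + arccos(C/0.3356) = -0.2616
φ2=120.0° → target in arm frame (-0.0848, -0.0701)
  e−x'=0.2348;  (l²−L²−(e−x')²−y'²−z²)/2L = -0.1036
  √(A²+B²)=0.4069;  θ2 = -0.9557+1.8283 ≈ 0.8727
arm 3 (φ=240.0°): x'=-0.0183, y'=0.1085
  A=0.1683, B=-0.3323, C=(l²−L²−A²−y'²−z²)/(2L)=-0.0205
  √(A²+B²)=0.3725;  θ3 = -1.1020+1.6258 ≈ 0.5238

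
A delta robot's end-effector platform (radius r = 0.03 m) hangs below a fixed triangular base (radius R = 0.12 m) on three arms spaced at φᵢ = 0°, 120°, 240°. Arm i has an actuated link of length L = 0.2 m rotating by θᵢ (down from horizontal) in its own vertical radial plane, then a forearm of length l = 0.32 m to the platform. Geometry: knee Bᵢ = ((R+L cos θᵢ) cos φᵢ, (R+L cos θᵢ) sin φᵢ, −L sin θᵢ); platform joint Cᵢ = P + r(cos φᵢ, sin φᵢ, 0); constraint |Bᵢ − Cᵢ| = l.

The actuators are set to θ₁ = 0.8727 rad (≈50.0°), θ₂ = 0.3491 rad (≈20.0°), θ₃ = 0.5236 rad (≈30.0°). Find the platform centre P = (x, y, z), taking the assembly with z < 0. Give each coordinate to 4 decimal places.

(-0.0696, 0.0213, -0.2908)

arm 1 at φ=0.0°: e+L cos θ1 = 0.2186;  centre 1 = (0.2186, 0.0000, -0.1532)
centre 2 = (0.2779·cos120.0°, 0.2779·sin120.0°, -0.0684) = (-0.1390, 0.2407, -0.0684)
centre 3 = (0.2632·cos240.0°, 0.2632·sin240.0°, -0.1000) = (-0.1316, -0.2279, -0.1000)
|centre ₂|²−|centre ₁|² = 0.0107;  |centre ₃|²−|centre ₁|² = 0.0080
[-0.7150 0.4814 0.1696]·P = 0.0107;  [-0.7003 -0.4559 0.1064]·P = 0.0080
Cramer: x(z) = -0.0132+0.1939z;  y(z) = 0.0026-0.0644z
sphere 1 gives Az²+Bz+C=0 with A=1.0417, B=0.2162, C=-0.0252;  B²−4AC=0.1518;  roots -0.2908, 0.0832;  negative root z = -0.2908
x = -0.0696, y = 0.0213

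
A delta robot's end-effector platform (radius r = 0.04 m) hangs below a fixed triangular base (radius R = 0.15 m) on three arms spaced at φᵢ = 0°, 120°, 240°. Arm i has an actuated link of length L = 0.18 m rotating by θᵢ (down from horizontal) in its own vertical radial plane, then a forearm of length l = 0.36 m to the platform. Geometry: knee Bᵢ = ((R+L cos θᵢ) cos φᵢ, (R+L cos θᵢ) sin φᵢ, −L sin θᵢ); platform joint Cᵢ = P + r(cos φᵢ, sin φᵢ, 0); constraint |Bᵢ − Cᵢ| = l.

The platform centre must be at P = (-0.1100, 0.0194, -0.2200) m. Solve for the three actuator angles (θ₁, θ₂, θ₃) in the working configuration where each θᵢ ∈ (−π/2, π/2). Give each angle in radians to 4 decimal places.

θ₁ = 0.7852, θ₂ = -0.3492, θ₃ = -0.0869

rotate P by −φ1: (-0.1100, 0.0194, -0.2200)
  A=0.2200, B=-0.2200, C=(l²−L²−A²−y'²−z²)/(2L)=0.0001
  θ1 = atan2(B,A) + arccos(C/0.3111) = 0.7852
φ2=120.0° → target in arm frame (0.0718, 0.0856)
  A cos θ + B sin θ = C:  0.0382·cos θ + -0.2200·sin θ = 0.1112
  θ2 = atan2(B,A) + arccos(C/0.2233) = -0.3492
rotate P by −φ3: (0.0382, -0.1050, -0.2200)
  e−x'=0.0718;  (l²−L²−(e−x')²−y'²−z²)/2L = 0.0906
  θ3 = atan2(B,A) + arccos(C/0.2314) = -0.0869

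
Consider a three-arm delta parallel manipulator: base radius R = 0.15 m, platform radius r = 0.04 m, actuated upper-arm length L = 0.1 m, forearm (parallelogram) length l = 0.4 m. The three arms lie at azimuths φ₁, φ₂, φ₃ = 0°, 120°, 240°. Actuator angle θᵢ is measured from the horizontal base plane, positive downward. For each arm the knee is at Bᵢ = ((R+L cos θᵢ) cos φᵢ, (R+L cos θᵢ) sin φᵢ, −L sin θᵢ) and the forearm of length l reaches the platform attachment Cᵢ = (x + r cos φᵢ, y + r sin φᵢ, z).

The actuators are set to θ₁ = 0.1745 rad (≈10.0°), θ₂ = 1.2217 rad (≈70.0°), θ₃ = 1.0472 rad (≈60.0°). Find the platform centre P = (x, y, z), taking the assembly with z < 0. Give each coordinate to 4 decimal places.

centre 1 = (0.2085·cos0.0°, 0.2085·sin0.0°, -0.0174) = (0.2085, 0.0000, -0.0174)
arm 2 at φ=120.0°: ρ2 = 0.1442;  centre 2 = (-0.0721, 0.1249, -0.0940)
arm 3 at φ=240.0°: ρ3 = 0.1600;  centre 3 = (-0.0800, -0.1386, -0.0866)
subtract pairs → two planes through P
linear system: -0.5612x+0.2498y = -0.0141−-0.1532z; -0.5770x+-0.2771y = -0.0107−-0.1385z
det = 0.2996;  x = 0.0220+-0.2572z,  y = -0.0073+0.0357z
into |P−centre ₁|² = l²: 1.0674z² + 0.1301z + -0.1249 = 0;  Δ = 0.5500;  z = -0.4084 or 0.2865 → z<0 root = -0.4084
x = 0.1270, y = -0.0218

(0.1270, -0.0218, -0.4084)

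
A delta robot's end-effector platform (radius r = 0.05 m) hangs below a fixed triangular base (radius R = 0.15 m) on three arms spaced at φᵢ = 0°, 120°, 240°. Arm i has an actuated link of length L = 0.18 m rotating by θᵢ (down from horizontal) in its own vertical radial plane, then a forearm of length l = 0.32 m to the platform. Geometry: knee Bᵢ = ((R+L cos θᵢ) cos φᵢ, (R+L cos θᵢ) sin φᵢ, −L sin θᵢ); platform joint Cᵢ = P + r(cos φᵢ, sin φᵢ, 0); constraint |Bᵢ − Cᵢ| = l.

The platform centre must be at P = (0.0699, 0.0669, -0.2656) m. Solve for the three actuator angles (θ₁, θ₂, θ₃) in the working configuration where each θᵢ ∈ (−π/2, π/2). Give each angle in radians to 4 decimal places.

θ₁ = 0.1745, θ₂ = 0.4366, θ₃ = 0.9598

φ1=0.0° → target in arm frame (0.0699, 0.0669)
  A cos θ + B sin θ = C:  0.0301·cos θ + -0.2656·sin θ = -0.0165
  √(A²+B²)=0.2673;  θ1 = -1.4579+1.6324 ≈ 0.1745
arm 2 (φ=120.0°): x'=0.0230, y'=-0.0940
  A=0.0770, B=-0.2656, C=(l²−L²−A²−y'²−z²)/(2L)=-0.0425
  γ=atan2(-0.2656,0.0770)=-1.2886;  ψ=arccos(-0.1538)=1.7252;  θ2=γ+ψ≈0.4366
rotate P by −φ3: (-0.0929, 0.0271, -0.2656)
  A=0.1929, B=-0.2656, C=(l²−L²−A²−y'²−z²)/(2L)=-0.1069
  √(A²+B²)=0.3283;  θ3 = -0.9427+1.9025 ≈ 0.9598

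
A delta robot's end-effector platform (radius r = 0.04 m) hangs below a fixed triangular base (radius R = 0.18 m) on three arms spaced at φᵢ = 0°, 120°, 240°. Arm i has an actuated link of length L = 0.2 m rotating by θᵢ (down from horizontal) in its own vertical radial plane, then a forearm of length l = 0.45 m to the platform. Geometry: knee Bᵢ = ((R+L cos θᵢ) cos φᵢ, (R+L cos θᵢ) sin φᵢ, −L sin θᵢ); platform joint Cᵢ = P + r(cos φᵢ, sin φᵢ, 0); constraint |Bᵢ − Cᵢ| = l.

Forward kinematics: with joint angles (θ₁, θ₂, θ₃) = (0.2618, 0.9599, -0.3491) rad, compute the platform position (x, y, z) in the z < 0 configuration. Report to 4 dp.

(0.0209, -0.1720, -0.3263)

arm 1 at φ=0.0°: (R−r)+L cos θ1 = 0.3332;  O1 = (0.3332, 0.0000, -0.0518)
O2 = (0.2547·cos120.0°, 0.2547·sin120.0°, -0.1638) = (-0.1274, 0.2206, -0.1638)
φ3=240.0°: virtual centre (-0.1640, -0.2840, 0.0684), radius l
|O₂|²−|O₁|² = -0.0220;  |O₃|²−|O₁|² = -0.0015
[-0.9211 0.4412 -0.2241]·P = -0.0220;  [-0.9943 -0.5680 0.2403]·P = -0.0015
Cramer: x(z) = 0.0136-0.0221z;  y(z) = -0.0213+0.4618z
quadratic in z: (1.2138)z²+(0.0980)z+(-0.0973)=0, √Δ=0.6941 → z ∈ {-0.3263, 0.2456}; z = -0.3263 (taking z<0)
x = 0.0209, y = -0.1720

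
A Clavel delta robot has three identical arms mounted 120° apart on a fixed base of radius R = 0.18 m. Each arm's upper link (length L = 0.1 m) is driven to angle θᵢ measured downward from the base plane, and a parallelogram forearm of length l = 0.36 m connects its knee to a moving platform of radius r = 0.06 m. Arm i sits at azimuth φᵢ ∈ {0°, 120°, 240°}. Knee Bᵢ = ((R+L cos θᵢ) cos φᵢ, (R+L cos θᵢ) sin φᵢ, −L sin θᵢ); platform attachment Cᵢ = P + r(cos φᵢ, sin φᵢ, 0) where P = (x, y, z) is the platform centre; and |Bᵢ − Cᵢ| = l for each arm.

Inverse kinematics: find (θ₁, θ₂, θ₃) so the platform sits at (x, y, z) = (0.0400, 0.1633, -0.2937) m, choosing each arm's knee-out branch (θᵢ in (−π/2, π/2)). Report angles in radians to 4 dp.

θ₁ = 0.2614, θ₂ = -0.3489, θ₃ = 1.3962

rotate P by −φ1: (0.0400, 0.1633, -0.2937)
  A=0.0800, B=-0.2937, C=(l²−L²−A²−y'²−z²)/(2L)=0.0014
  γ=atan2(-0.2937,0.0800)=-1.3049;  ψ=arccos(0.0045)=1.5663;  θ1=γ+ψ≈0.2614
rotate P by −φ2: (0.1214, -0.1163, -0.2937)
  A=-0.0014, B=-0.2937, C=(l²−L²−A²−y'²−z²)/(2L)=0.0991
  θ2 = atan2(B,A) + arccos(C/0.2937) = -0.3489
φ3=240.0° → target in arm frame (-0.1614, -0.0470)
  e−x'=0.2814;  (l²−L²−(e−x')²−y'²−z²)/2L = -0.2403
  γ=atan2(-0.2937,0.2814)=-0.8067;  ψ=arccos(-0.5909)=2.2029;  θ3=γ+ψ≈1.3962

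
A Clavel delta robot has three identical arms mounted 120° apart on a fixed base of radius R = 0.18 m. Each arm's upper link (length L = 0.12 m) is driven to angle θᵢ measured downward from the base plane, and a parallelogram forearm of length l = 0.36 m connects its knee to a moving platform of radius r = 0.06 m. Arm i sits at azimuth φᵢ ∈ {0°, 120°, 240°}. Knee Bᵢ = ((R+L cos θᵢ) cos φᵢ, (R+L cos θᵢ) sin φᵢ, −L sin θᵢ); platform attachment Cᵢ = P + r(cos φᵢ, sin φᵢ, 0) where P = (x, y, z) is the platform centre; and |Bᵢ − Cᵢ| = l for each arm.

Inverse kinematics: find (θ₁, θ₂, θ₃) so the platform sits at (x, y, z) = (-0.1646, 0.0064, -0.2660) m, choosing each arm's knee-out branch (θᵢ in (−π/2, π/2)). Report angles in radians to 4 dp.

arm 1 (φ=0.0°): x'=-0.1646, y'=0.0064
  e−x'=0.2846;  (l²−L²−(e−x')²−y'²−z²)/2L = -0.1525
  √(A²+B²)=0.3896;  θ1 = -0.7516+1.9730 ≈ 1.2213
arm 2 (φ=120.0°): x'=0.0878, y'=0.1393
  A cos θ + B sin θ = C:  0.0322·cos θ + -0.2660·sin θ = 0.1000
  γ=atan2(-0.2660,0.0322)=-1.4505;  ψ=arccos(0.3731)=1.1884;  θ2=γ+ψ≈-0.2620
rotate P by −φ3: (0.0768, -0.1457, -0.2660)
  A=0.0432, B=-0.2660, C=(l²−L²−A²−y'²−z²)/(2L)=0.0889
  θ3 = atan2(B,A) + arccos(C/0.2695) = -0.1749

θ₁ = 1.2213, θ₂ = -0.2620, θ₃ = -0.1749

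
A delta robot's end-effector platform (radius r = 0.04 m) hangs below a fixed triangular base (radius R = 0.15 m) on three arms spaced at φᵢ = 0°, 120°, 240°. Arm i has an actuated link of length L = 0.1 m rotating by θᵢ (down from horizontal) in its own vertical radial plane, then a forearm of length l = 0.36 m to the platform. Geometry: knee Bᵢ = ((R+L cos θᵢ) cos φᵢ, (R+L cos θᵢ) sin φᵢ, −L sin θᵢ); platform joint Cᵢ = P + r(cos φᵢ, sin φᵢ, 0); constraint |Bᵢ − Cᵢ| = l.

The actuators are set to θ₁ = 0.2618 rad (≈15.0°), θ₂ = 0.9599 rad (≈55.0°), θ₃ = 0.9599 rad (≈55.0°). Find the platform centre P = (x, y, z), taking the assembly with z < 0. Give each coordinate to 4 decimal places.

(0.0853, 0.0000, -0.3648)

O1 = (0.2066·cos0.0°, 0.2066·sin0.0°, -0.0259) = (0.2066, 0.0000, -0.0259)
φ2=120.0°: virtual centre (-0.0837, 0.1449, -0.0819), radius l
arm 3 at φ=240.0°: ρ3 = 0.1674;  O3 = (-0.0837, -0.1449, -0.0819)
|O₂|²−|O₁|² = -0.0086;  |O₃|²−|O₁|² = -0.0086
[-0.5805 0.2899 -0.1121]·P = -0.0086;  [-0.5805 -0.2899 -0.1121]·P = -0.0086
det = 0.3366;  x = 0.0149+-0.1930z,  y = 0.0000+0.0000z
sphere 1 gives Az²+Bz+C=0 with A=1.0373, B=0.1258, C=-0.0922;  B²−4AC=0.3982;  roots -0.3648, 0.2436;  negative root z = -0.3648
x = 0.0853, y = 0.0000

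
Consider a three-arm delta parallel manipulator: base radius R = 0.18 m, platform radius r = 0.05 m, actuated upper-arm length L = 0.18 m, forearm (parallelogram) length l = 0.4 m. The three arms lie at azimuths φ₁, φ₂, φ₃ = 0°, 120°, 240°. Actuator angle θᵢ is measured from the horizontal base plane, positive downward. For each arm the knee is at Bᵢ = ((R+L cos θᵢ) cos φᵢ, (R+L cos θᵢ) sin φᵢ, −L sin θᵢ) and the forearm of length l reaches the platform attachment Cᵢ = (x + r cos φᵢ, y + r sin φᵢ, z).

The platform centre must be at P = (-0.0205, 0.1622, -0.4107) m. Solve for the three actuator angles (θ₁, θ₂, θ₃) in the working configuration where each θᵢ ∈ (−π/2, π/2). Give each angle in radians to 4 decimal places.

arm 1 (φ=0.0°): x'=-0.0205, y'=0.1622
  e−x'=0.1505;  (l²−L²−(e−x')²−y'²−z²)/2L = -0.2501
  θ1 = atan2(B,A) + arccos(C/0.4374) = 0.9599
rotate P by −φ2: (0.1507, -0.0633, -0.4107)
  A=-0.0207, B=-0.4107, C=(l²−L²−A²−y'²−z²)/(2L)=-0.1264
  θ2 = atan2(B,A) + arccos(C/0.4112) = 0.2621
arm 3 (φ=240.0°): x'=-0.1302, y'=-0.0989
  A cos θ + B sin θ = C:  0.2602·cos θ + -0.4107·sin θ = -0.3293
  √(A²+B²)=0.4862;  θ3 = -1.0060+2.3150 ≈ 1.3089

θ₁ = 0.9599, θ₂ = 0.2621, θ₃ = 1.3089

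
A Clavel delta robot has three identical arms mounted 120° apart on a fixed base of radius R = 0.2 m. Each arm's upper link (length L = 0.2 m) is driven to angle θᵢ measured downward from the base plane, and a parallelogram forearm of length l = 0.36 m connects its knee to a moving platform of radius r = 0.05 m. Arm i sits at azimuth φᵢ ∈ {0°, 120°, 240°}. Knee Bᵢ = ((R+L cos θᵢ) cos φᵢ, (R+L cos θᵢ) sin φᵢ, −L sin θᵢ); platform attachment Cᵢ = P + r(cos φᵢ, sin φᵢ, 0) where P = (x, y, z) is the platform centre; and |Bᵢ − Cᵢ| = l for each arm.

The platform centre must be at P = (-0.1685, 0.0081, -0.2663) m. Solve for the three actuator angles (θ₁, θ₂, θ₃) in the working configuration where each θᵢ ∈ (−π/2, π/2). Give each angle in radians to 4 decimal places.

θ₁ = 1.3966, θ₂ = 0.2620, θ₃ = 0.3493

arm 1 (φ=0.0°): x'=-0.1685, y'=0.0081
  A cos θ + B sin θ = C:  0.3185·cos θ + -0.2663·sin θ = -0.2071
  θ1 = atan2(B,A) + arccos(C/0.4152) = 1.3966
arm 2 (φ=120.0°): x'=0.0913, y'=0.1419
  A cos θ + B sin θ = C:  0.0587·cos θ + -0.2663·sin θ = -0.0122
  θ2 = atan2(B,A) + arccos(C/0.2727) = 0.2620
φ3=240.0° → target in arm frame (0.0772, -0.1500)
  A=0.0728, B=-0.2663, C=(l²−L²−A²−y'²−z²)/(2L)=-0.0228
  γ=atan2(-0.2663,0.0728)=-1.3041;  ψ=arccos(-0.0824)=1.6533;  θ3=γ+ψ≈0.3493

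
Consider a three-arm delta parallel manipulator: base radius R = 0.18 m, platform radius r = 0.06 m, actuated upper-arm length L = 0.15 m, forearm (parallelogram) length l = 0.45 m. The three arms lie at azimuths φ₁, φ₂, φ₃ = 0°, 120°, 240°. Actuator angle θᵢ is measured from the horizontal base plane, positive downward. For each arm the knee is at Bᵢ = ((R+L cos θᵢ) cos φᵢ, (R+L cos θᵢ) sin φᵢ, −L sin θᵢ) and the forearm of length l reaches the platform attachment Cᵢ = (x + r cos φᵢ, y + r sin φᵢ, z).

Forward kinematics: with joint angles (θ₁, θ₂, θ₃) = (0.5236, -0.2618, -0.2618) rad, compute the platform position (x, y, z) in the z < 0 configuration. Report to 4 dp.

arm 1 at φ=0.0°: e+L cos θ1 = 0.2499;  O1 = (0.2499, 0.0000, -0.0750)
φ2=120.0°: virtual centre (-0.1324, 0.2294, 0.0388), radius l
φ3=240.0°: virtual centre (-0.1324, -0.2294, 0.0388), radius l
subtract pairs → two planes through P
plane₁₂: -0.7647x+0.4588y+0.2276z = 0.0036
Cramer: x(z) = -0.0047+0.2977z;  y(z) = 0.0000-0.0000z
quadratic in z: (1.0886)z²+(-0.0016)z+(-0.1321)=0, √Δ=0.7583 → z ∈ {-0.3476, 0.3490}; z = -0.3476 (taking z<0)
x = -0.1082, y = 0.0000

(-0.1082, 0.0000, -0.3476)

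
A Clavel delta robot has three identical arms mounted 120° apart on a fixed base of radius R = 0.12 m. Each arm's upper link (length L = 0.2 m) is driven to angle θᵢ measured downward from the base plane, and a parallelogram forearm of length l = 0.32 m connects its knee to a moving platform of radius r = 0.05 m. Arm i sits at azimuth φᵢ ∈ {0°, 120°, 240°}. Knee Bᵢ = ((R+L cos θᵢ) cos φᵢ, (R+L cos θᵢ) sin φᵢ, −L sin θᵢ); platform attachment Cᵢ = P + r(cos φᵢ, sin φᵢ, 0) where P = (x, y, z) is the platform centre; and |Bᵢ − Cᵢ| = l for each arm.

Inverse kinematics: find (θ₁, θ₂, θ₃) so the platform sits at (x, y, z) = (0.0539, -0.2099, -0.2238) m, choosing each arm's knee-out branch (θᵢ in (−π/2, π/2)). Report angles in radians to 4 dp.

θ₁ = 0.4364, θ₂ = 1.3960, θ₃ = -0.1745

rotate P by −φ1: (0.0539, -0.2099, -0.2238)
  A cos θ + B sin θ = C:  0.0161·cos θ + -0.2238·sin θ = -0.0800
  √(A²+B²)=0.2244;  θ1 = -1.4990+1.9354 ≈ 0.4364
rotate P by −φ2: (-0.2087, 0.0583, -0.2238)
  A=0.2787, B=-0.2238, C=(l²−L²−A²−y'²−z²)/(2L)=-0.1719
  γ=atan2(-0.2238,0.2787)=-0.6765;  ψ=arccos(-0.4810)=2.0726;  θ2=γ+ψ≈1.3960
φ3=240.0° → target in arm frame (0.1548, 0.1516)
  A=-0.0848, B=-0.2238, C=(l²−L²−A²−y'²−z²)/(2L)=-0.0447
  θ3 = atan2(B,A) + arccos(C/0.2393) = -0.1745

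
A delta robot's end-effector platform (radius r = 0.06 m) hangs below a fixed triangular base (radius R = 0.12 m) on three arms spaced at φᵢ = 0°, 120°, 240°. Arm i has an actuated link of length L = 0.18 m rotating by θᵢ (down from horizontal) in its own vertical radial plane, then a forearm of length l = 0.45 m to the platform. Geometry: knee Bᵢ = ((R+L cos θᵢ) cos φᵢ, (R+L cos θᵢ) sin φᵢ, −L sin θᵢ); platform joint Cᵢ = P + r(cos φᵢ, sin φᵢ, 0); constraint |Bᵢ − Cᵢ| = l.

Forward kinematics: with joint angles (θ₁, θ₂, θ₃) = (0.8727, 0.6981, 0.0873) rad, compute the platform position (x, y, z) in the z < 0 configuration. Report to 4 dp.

(-0.1173, -0.1209, -0.4573)

φ1=0.0°: virtual centre (0.1757, 0.0000, -0.1379), radius l
S2 = (0.1979·cos120.0°, 0.1979·sin120.0°, -0.1157) = (-0.0989, 0.1714, -0.1157)
φ3=240.0°: virtual centre (-0.1197, -0.2073, -0.0157), radius l
subtract pairs → two planes through P
[-0.5493 0.3428 0.0444]·P = 0.0027;  [-0.5907 -0.4145 0.2444]·P = 0.0076
det = 0.4302;  x = -0.0086+0.2375z,  y = -0.0061+0.2511z
quadratic in z: (1.1195)z²+(0.1852)z+(-0.1495)=0, √Δ=0.8388 → z ∈ {-0.4573, 0.2919}; z = -0.4573 (taking z<0)
x = -0.1173, y = -0.1209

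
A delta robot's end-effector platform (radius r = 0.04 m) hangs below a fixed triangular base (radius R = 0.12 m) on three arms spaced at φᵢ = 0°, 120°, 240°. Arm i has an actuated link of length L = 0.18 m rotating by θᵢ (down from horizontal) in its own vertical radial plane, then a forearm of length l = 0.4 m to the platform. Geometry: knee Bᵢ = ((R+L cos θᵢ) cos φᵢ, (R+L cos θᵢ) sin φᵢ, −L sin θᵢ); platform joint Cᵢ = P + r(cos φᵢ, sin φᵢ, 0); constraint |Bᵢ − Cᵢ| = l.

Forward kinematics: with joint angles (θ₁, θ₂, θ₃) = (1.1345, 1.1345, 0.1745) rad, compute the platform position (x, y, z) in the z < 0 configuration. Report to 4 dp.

φ1=0.0°: virtual centre (0.1561, 0.0000, -0.1631), radius l
arm 2 at φ=120.0°: (R−r)+L cos θ2 = 0.1561;  centre 2 = (-0.0780, 0.1352, -0.1631)
centre 3 = (0.2573·cos240.0°, 0.2573·sin240.0°, -0.0313) = (-0.1286, -0.2228, -0.0313)
subtract pairs → two planes through P
[-0.4682 0.2703 0.0000]·P = 0.0000;  [-0.5694 -0.4456 0.2638]·P = 0.0162
Cramer: x(z) = -0.0121+0.1967z;  y(z) = -0.0209+0.3406z
into |P−centre ₁|² = l²: 1.1547z² + 0.2459z + -0.1047 = 0;  Δ = 0.5440;  z = -0.4258 or 0.2129 → z<0 root = -0.4258
x = -0.0958, y = -0.1660

(-0.0958, -0.1660, -0.4258)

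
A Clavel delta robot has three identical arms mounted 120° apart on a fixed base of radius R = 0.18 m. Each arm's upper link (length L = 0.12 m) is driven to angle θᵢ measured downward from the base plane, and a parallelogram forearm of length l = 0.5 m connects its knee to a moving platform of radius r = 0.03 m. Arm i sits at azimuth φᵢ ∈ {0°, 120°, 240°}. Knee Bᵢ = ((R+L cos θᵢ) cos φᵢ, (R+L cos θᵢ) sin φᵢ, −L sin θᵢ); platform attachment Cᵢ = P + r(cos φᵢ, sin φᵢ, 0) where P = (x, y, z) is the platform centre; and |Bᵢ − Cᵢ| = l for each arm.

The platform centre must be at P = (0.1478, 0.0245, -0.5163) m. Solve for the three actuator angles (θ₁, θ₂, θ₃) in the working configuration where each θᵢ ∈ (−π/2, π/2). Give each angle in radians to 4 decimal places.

arm 1 (φ=0.0°): x'=0.1478, y'=0.0245
  A cos θ + B sin θ = C:  0.0022·cos θ + -0.5163·sin θ = -0.1315
  γ=atan2(-0.5163,0.0022)=-1.5665;  ψ=arccos(-0.2548)=1.8284;  θ1=γ+ψ≈0.2619
arm 2 (φ=120.0°): x'=-0.0527, y'=-0.1402
  A=0.2027, B=-0.5163, C=(l²−L²−A²−y'²−z²)/(2L)=-0.3821
  √(A²+B²)=0.5547;  θ2 = -1.1967+2.3309 ≈ 1.1342
arm 3 (φ=240.0°): x'=-0.0951, y'=0.1157
  A=0.2451, B=-0.5163, C=(l²−L²−A²−y'²−z²)/(2L)=-0.4352
  θ3 = atan2(B,A) + arccos(C/0.5715) = 1.3088

θ₁ = 0.2619, θ₂ = 1.1342, θ₃ = 1.3088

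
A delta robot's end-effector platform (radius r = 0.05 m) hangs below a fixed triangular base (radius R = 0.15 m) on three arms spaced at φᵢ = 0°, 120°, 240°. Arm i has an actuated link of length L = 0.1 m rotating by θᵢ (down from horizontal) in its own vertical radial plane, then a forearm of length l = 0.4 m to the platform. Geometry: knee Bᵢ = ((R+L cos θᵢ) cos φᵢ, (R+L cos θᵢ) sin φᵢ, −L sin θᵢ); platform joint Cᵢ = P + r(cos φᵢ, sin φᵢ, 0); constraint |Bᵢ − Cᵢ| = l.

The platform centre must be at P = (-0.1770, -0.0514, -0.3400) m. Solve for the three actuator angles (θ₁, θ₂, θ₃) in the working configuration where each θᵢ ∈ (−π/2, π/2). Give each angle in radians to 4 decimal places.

arm 1 (φ=0.0°): x'=-0.1770, y'=-0.0514
  e−x'=0.2770;  (l²−L²−(e−x')²−y'²−z²)/2L = -0.2249
  θ1 = atan2(B,A) + arccos(C/0.4386) = 1.2220
rotate P by −φ2: (0.0440, 0.1790, -0.3400)
  e−x'=0.0560;  (l²−L²−(e−x')²−y'²−z²)/2L = -0.0039
  γ=atan2(-0.3400,0.0560)=-1.4075;  ψ=arccos(-0.0112)=1.5820;  θ2=γ+ψ≈0.1745
φ3=240.0° → target in arm frame (0.1330, -0.1276)
  e−x'=-0.0330;  (l²−L²−(e−x')²−y'²−z²)/2L = 0.0852
  γ=atan2(-0.3400,-0.0330)=-1.6676;  ψ=arccos(0.2493)=1.3188;  θ3=γ+ψ≈-0.3487

θ₁ = 1.2220, θ₂ = 0.1745, θ₃ = -0.3487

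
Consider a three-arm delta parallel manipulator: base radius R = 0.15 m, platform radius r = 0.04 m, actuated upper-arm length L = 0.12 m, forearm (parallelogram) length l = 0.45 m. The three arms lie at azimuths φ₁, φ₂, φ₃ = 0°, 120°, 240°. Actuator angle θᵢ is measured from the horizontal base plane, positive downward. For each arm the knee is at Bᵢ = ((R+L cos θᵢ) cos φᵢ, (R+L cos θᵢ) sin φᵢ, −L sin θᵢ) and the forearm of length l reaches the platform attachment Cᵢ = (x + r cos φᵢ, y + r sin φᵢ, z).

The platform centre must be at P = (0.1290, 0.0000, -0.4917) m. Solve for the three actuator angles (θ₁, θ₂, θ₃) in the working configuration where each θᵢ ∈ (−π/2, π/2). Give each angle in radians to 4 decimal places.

rotate P by −φ1: (0.1290, 0.0000, -0.4917)
  A=-0.0190, B=-0.4917, C=(l²−L²−A²−y'²−z²)/(2L)=-0.2251
  √(A²+B²)=0.4921;  θ1 = -1.6094+2.0460 ≈ 0.4366
arm 2 (φ=120.0°): x'=-0.0645, y'=-0.1117
  e−x'=0.1745;  (l²−L²−(e−x')²−y'²−z²)/2L = -0.4025
  γ=atan2(-0.4917,0.1745)=-1.2298;  ψ=arccos(-0.7714)=2.4519;  θ2=γ+ψ≈1.2221
rotate P by −φ3: (-0.0645, 0.1117, -0.4917)
  A=0.1745, B=-0.4917, C=(l²−L²−A²−y'²−z²)/(2L)=-0.4025
  θ3 = atan2(B,A) + arccos(C/0.5217) = 1.2221

θ₁ = 0.4366, θ₂ = 1.2221, θ₃ = 1.2221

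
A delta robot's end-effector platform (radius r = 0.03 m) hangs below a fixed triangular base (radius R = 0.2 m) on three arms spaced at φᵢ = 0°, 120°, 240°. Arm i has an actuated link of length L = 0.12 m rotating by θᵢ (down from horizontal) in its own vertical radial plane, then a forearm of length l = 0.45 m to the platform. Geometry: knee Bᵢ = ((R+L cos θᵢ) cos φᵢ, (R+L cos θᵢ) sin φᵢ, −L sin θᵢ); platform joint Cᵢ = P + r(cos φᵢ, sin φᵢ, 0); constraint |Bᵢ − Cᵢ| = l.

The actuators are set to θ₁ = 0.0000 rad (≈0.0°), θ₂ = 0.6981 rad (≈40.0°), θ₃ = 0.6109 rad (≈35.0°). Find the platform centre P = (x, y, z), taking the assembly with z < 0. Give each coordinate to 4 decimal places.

centre 1 = (0.2900·cos0.0°, 0.2900·sin0.0°, 0.0000) = (0.2900, 0.0000, 0.0000)
centre 2 = (0.2619·cos120.0°, 0.2619·sin120.0°, -0.0771) = (-0.1310, 0.2268, -0.0771)
φ3=240.0°: virtual centre (-0.1341, -0.2324, -0.0688), radius l
|centre ₂|²−|centre ₁|² = -0.0095;  |centre ₃|²−|centre ₁|² = -0.0074
[-0.8419 0.4537 -0.1543]·P = -0.0095;  [-0.8483 -0.4647 -0.1377]·P = -0.0074
Cramer: x(z) = 0.0100-0.1728z;  y(z) = -0.0024+0.0193z
into |P−centre ₁|² = l²: 1.0302z² + 0.0967z + -0.1241 = 0;  Δ = 0.5208;  z = -0.3972 or 0.3033 → z<0 root = -0.3972
x = 0.0787, y = -0.0101

(0.0787, -0.0101, -0.3972)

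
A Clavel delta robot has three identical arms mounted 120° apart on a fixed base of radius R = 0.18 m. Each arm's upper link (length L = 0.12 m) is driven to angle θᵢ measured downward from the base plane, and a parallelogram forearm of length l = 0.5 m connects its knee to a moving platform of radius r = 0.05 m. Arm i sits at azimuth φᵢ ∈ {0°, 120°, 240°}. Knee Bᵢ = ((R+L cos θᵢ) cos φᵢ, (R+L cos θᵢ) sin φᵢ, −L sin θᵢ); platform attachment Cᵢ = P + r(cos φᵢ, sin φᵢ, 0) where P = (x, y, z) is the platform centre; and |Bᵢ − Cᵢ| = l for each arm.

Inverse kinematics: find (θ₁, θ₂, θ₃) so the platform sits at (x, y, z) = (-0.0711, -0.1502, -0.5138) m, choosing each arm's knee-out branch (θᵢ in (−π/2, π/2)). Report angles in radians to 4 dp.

θ₁ = 1.1348, θ₂ = 1.2221, θ₃ = 0.1746

rotate P by −φ1: (-0.0711, -0.1502, -0.5138)
  A=0.2011, B=-0.5138, C=(l²−L²−A²−y'²−z²)/(2L)=-0.3808
  θ1 = atan2(B,A) + arccos(C/0.5518) = 1.1348
φ2=120.0° → target in arm frame (-0.0945, 0.1367)
  A=0.2245, B=-0.5138, C=(l²−L²−A²−y'²−z²)/(2L)=-0.4062
  θ2 = atan2(B,A) + arccos(C/0.5607) = 1.2221
φ3=240.0° → target in arm frame (0.1656, 0.0135)
  A=-0.0356, B=-0.5138, C=(l²−L²−A²−y'²−z²)/(2L)=-0.1243
  γ=atan2(-0.5138,-0.0356)=-1.6400;  ψ=arccos(-0.2414)=1.8146;  θ3=γ+ψ≈0.1746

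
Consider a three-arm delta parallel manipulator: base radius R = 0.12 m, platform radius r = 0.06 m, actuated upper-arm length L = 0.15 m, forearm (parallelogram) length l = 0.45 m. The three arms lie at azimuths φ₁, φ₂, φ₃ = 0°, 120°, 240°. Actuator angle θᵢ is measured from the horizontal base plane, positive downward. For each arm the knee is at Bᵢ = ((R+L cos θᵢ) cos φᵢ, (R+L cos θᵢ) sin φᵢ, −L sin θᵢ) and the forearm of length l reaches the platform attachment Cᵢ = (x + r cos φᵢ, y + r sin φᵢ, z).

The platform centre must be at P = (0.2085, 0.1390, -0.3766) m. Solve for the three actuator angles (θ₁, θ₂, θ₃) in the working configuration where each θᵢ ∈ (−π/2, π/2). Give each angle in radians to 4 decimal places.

arm 1 (φ=0.0°): x'=0.2085, y'=0.1390
  e−x'=-0.1485;  (l²−L²−(e−x')²−y'²−z²)/2L = -0.0107
  γ=atan2(-0.3766,-0.1485)=-1.9464;  ψ=arccos(-0.0264)=1.5972;  θ1=γ+ψ≈-0.3492
rotate P by −φ2: (0.0161, -0.2501, -0.3766)
  e−x'=0.0439;  (l²−L²−(e−x')²−y'²−z²)/2L = -0.0876
  γ=atan2(-0.3766,0.0439)=-1.4548;  ψ=arccos(-0.2311)=1.8040;  θ2=γ+ψ≈0.3492
rotate P by −φ3: (-0.2246, 0.1111, -0.3766)
  e−x'=0.2846;  (l²−L²−(e−x')²−y'²−z²)/2L = -0.1839
  √(A²+B²)=0.4721;  θ3 = -0.9236+1.9710 ≈ 1.0474

θ₁ = -0.3492, θ₂ = 0.3492, θ₃ = 1.0474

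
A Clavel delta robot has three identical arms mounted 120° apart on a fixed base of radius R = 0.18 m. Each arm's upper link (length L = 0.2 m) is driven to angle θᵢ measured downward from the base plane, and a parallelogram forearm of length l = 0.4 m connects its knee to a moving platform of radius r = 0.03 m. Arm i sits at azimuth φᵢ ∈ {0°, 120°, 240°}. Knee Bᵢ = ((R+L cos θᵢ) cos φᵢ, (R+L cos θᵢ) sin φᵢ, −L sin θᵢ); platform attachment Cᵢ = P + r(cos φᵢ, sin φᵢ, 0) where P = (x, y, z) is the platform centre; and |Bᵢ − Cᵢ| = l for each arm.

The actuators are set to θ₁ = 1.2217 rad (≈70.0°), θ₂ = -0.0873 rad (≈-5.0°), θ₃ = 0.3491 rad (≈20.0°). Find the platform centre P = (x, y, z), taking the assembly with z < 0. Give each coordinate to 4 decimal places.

arm 1 at φ=0.0°: ρ1 = 0.2184;  S1 = (0.2184, 0.0000, -0.1879)
arm 2 at φ=120.0°: ρ2 = 0.3492;  S2 = (-0.1746, 0.3024, 0.0174)
φ3=240.0°: virtual centre (-0.1690, -0.2927, -0.0684), radius l
eliminate P² terms by subtracting sphere 1 from 2 and 3
plane₁₂: -0.7861x+0.6049y+0.4107z = 0.0392
det = 0.9287;  x = -0.0481+0.4146z,  y = 0.0024+-0.1403z
sphere 1 gives Az²+Bz+C=0 with A=1.1916, B=0.1542, C=-0.0537;  B²−4AC=0.2795;  roots -0.2866, 0.1571;  negative root z = -0.2866
x = -0.1669, y = 0.0426

(-0.1669, 0.0426, -0.2866)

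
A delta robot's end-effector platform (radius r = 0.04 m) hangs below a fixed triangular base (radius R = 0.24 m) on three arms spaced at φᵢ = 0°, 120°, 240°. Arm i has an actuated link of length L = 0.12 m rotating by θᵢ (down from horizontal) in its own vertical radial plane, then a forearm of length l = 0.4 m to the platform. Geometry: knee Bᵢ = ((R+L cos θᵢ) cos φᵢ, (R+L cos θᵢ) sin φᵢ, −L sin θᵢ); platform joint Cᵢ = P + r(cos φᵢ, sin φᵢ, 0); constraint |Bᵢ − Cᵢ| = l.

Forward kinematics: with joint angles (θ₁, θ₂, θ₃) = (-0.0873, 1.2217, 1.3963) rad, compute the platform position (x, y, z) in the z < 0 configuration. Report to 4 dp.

φ1=0.0°: virtual centre (0.3195, 0.0000, 0.0105), radius l
φ2=120.0°: virtual centre (-0.1205, 0.2088, -0.1128), radius l
arm 3 at φ=240.0°: e+L cos θ3 = 0.2208;  O3 = (-0.1104, -0.1912, -0.1182)
eliminate P² terms by subtracting sphere 1 from 2 and 3
plane₁₂: -0.8801x+0.4175y+-0.2464z = -0.0314
Cramer: x(z) = 0.0410-0.2899z;  y(z) = 0.0111-0.0209z
quadratic in z: (1.0845)z²+(0.1401)z+(-0.0822)=0, √Δ=0.6132 → z ∈ {-0.3473, 0.2181}; z = -0.3473 (taking z<0)
x = 0.1417, y = 0.0184

(0.1417, 0.0184, -0.3473)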